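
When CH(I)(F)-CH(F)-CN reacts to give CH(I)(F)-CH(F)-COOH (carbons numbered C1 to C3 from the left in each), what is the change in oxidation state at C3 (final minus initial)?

0

Before: C3 has 1 bond to C, 3 bonds to N → oxidation state +3.
After: C3 has 1 bond to C, 3 bonds to O → oxidation state +3.
Δ = +3 − (+3) = 0, so no net redox change at C3.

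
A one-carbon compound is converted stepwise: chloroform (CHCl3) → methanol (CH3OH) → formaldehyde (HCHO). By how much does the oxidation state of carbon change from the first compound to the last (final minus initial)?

Carbon oxidation states along the series — chloroform: +2, methanol: -2, formaldehyde: 0.
Net change = 0 − (+2) = -2.

-2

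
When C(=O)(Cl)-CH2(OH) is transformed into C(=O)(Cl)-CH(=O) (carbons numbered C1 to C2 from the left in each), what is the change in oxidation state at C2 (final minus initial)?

Before: C2 has 1 bond to C, 2 bonds to H, 1 bond to O → oxidation state -1.
After: C2 has 1 bond to C, 1 bond to H, 2 bonds to O → oxidation state +1.
Δ = +1 − (-1) = +2, so this is an oxidation at C2.

+2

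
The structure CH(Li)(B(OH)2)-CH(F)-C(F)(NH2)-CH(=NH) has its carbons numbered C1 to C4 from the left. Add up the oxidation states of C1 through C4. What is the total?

Assign +1 per bond to O/N/halogen, −1 per bond to H or an electropositive element, and 0 per bond to carbon. Tallying each carbon:
C1: 1C, 1H, 1Li, 1B → 0 − 1 − 1 − 1 = -3
C2: 2C, 1H, 1F → 0 − 1 + 1 = 0
C3: 2C, 1N, 1F → 0 + 1 + 1 = +2
C4: 1C, 1H, 2N → 0 − 1 + 2 = +1
Sum = -3 + 0 + 2 + 1 = 0.

0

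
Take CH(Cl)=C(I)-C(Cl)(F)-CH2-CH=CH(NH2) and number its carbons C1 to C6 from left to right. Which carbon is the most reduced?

Tallying each carbon's bonds:
C1: 2C, 1H, 1Cl → 0 − 1 + 1 = 0
C2: 3C, 1I → 0 + 1 = +1
C3: 2C, 1F, 1Cl → 0 + 1 + 1 = +2
C4: 2C, 2H → 0 − 2 = -2
C5: 3C, 1H → 0 − 1 = -1
C6: 2C, 1H, 1N → 0 − 1 + 1 = 0
The most reduced carbon is C4 at -2.

C4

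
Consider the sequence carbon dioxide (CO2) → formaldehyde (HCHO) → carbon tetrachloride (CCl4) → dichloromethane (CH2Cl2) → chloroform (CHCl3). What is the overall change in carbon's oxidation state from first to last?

Carbon oxidation states along the series — carbon dioxide: +4, formaldehyde: 0, carbon tetrachloride: +4, dichloromethane: 0, chloroform: +2.
Net change = +2 − (+4) = -2.

-2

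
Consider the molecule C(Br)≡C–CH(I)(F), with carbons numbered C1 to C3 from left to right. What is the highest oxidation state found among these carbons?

Bonds to more-electronegative neighbours contribute +1 each, bonds to H or metals contribute −1 each, and C–C bonds contribute 0. Tallying each carbon:
C1: 3C, 1Br → 0 + 1 = +1
C2: 4C → 0 = 0
C3: 1C, 1H, 1F, 1I → 0 − 1 + 1 + 1 = +1
The highest value is +1.

+1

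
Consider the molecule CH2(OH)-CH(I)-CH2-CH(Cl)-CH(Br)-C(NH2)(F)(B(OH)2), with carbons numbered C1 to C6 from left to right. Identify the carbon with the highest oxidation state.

Tallying each carbon's bonds:
C1: 1C, 2H, 1O → 0 − 2 + 1 = -1
C2: 2C, 1H, 1I → 0 − 1 + 1 = 0
C3: 2C, 2H → 0 − 2 = -2
C4: 2C, 1H, 1Cl → 0 − 1 + 1 = 0
C5: 2C, 1H, 1Br → 0 − 1 + 1 = 0
C6: 1C, 1N, 1F, 1B → 0 + 1 + 1 − 1 = +1
The most oxidised carbon is C6 at +1.

C6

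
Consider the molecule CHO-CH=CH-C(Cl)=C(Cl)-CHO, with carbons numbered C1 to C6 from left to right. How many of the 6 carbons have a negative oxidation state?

2

Each bond to a more electronegative atom (O, N, halogen) counts +1, each bond to a less electronegative atom (H, metal, B, Si) counts −1, and each C–C bond counts 0. Tallying each carbon:
C1: 1C, 1H, 2O → 0 − 1 + 2 = +1
C2: 3C, 1H → 0 − 1 = -1
C3: 3C, 1H → 0 − 1 = -1
C4: 3C, 1Cl → 0 + 1 = +1
C5: 3C, 1Cl → 0 + 1 = +1
C6: 1C, 1H, 2O → 0 − 1 + 2 = +1
2 carbons (C2, C3) meet the condition.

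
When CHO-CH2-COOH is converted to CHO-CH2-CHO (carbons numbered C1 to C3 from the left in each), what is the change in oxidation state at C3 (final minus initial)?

Before: C3 has 1 bond to C, 3 bonds to O → oxidation state +3.
After: C3 has 1 bond to C, 1 bond to H, 2 bonds to O → oxidation state +1.
Δ = +1 − (+3) = -2, so this is a reduction at C3.

-2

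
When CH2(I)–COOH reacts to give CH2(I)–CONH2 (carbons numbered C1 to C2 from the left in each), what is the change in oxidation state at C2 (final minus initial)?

0

Before: C2 has 1 bond to C, 3 bonds to O → oxidation state +3.
After: C2 has 1 bond to C, 2 bonds to O, 1 bond to N → oxidation state +3.
Δ = +3 − (+3) = 0, so no net redox change at C2.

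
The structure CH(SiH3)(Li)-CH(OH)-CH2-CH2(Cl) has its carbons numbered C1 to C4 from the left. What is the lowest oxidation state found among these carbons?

-3

Tallying each carbon's bonds:
C1: 1C, 1H, 1Li, 1Si → 0 − 1 − 1 − 1 = -3
C2: 2C, 1H, 1O → 0 − 1 + 1 = 0
C3: 2C, 2H → 0 − 2 = -2
C4: 1C, 2H, 1Cl → 0 − 2 + 1 = -1
The lowest value is -3.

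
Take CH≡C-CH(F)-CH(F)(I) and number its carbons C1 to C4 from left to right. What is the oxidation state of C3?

0

C3 has one bond to C (0), one bond to C (0), one bond to F (+1), one bond to H (-1).
Oxidation state = 0 + 0 + 1 − 1 = 0.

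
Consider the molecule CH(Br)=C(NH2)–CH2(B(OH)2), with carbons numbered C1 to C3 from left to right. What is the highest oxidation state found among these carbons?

Each bond to a more electronegative atom (O, N, halogen) counts +1, each bond to a less electronegative atom (H, metal, B, Si) counts −1, and each C–C bond counts 0. Tallying each carbon:
C1: 2C, 1H, 1Br → 0 − 1 + 1 = 0
C2: 3C, 1N → 0 + 1 = +1
C3: 1C, 2H, 1B → 0 − 2 − 1 = -3
The highest value is +1.

+1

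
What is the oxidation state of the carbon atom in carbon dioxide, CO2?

The carbon has a double bond to O (2×+1 = +2), a double bond to O (2×+1 = +2).
Oxidation state = +2 + 2 = +4.

+4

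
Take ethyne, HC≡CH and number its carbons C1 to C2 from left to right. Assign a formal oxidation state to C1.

Count +1 for every bond to an atom more electronegative than carbon and −1 for every bond to one less electronegative; C–C bonds are 0.
C1 has one bond to H (-1), a triple bond to C (3×0 = 0).
Oxidation state = -1 + 0 = -1.

-1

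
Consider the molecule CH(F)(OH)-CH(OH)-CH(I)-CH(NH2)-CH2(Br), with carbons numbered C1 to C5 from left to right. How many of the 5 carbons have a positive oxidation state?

Bonds to more-electronegative neighbours contribute +1 each, bonds to H or metals contribute −1 each, and C–C bonds contribute 0. Tallying each carbon:
C1: 1C, 1H, 1O, 1F → 0 − 1 + 1 + 1 = +1
C2: 2C, 1H, 1O → 0 − 1 + 1 = 0
C3: 2C, 1H, 1I → 0 − 1 + 1 = 0
C4: 2C, 1H, 1N → 0 − 1 + 1 = 0
C5: 1C, 2H, 1Br → 0 − 2 + 1 = -1
1 carbon (C1) meets the condition.

1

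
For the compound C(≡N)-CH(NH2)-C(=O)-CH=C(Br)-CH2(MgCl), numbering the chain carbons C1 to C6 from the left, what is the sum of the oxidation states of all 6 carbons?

+2

Count +1 for every bond to an atom more electronegative than carbon and −1 for every bond to one less electronegative; C–C bonds are 0. Tallying each carbon:
C1: 1C, 3N → 0 + 3 = +3
C2: 2C, 1H, 1N → 0 − 1 + 1 = 0
C3: 2C, 2O → 0 + 2 = +2
C4: 3C, 1H → 0 − 1 = -1
C5: 3C, 1Br → 0 + 1 = +1
C6: 1C, 2H, 1Mg → 0 − 2 − 1 = -3
Sum = +3 + 0 + 2 − 1 + 1 − 3 = +2.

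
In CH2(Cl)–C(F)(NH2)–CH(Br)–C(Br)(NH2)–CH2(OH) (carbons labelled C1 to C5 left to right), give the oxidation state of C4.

Bonds to more-electronegative neighbours contribute +1 each, bonds to H or metals contribute −1 each, and C–C bonds contribute 0.
C4 has one bond to C (0), one bond to C (0), one bond to Br (+1), one bond to N (+1).
Oxidation state = 0 + 0 + 1 + 1 = +2.

+2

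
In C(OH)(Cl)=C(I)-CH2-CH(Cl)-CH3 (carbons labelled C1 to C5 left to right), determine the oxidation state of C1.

C1 has a double bond to C (2×0 = 0), one bond to O (+1), one bond to Cl (+1).
Oxidation state = 0 + 1 + 1 = +2.

+2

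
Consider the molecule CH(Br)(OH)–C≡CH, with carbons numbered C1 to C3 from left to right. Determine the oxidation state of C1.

+1

C1 has one bond to C (0), one bond to Br (+1), one bond to H (-1), one bond to O (+1).
Oxidation state = 0 + 1 − 1 + 1 = +1.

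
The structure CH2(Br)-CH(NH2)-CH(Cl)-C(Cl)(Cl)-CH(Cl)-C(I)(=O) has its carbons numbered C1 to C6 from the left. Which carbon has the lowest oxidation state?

Each bond to a more electronegative atom (O, N, halogen) counts +1, each bond to a less electronegative atom (H, metal, B, Si) counts −1, and each C–C bond counts 0. Tallying each carbon:
C1: 1C, 2H, 1Br → 0 − 2 + 1 = -1
C2: 2C, 1H, 1N → 0 − 1 + 1 = 0
C3: 2C, 1H, 1Cl → 0 − 1 + 1 = 0
C4: 2C, 2Cl → 0 + 2 = +2
C5: 2C, 1H, 1Cl → 0 − 1 + 1 = 0
C6: 1C, 2O, 1I → 0 + 2 + 1 = +3
The most reduced carbon is C1 at -1.

C1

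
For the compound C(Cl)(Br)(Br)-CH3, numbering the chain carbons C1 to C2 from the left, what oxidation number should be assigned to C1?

Assign +1 per bond to O/N/halogen, −1 per bond to H or an electropositive element, and 0 per bond to carbon.
C1 has one bond to C (0), one bond to Cl (+1), one bond to Br (+1), one bond to Br (+1).
Oxidation state = 0 + 1 + 1 + 1 = +3.

+3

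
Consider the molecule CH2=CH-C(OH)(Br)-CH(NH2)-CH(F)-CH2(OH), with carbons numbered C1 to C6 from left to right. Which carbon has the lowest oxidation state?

Assign +1 per bond to O/N/halogen, −1 per bond to H or an electropositive element, and 0 per bond to carbon. Tallying each carbon:
C1: 2C, 2H → 0 − 2 = -2
C2: 3C, 1H → 0 − 1 = -1
C3: 2C, 1O, 1Br → 0 + 1 + 1 = +2
C4: 2C, 1H, 1N → 0 − 1 + 1 = 0
C5: 2C, 1H, 1F → 0 − 1 + 1 = 0
C6: 1C, 2H, 1O → 0 − 2 + 1 = -1
The most reduced carbon is C1 at -2.

C1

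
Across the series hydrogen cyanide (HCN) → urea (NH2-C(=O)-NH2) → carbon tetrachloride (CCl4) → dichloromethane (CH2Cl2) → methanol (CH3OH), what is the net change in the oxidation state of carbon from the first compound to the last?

-4

Carbon oxidation states along the series — hydrogen cyanide: +2, urea: +4, carbon tetrachloride: +4, dichloromethane: 0, methanol: -2.
Net change = -2 − (+2) = -4.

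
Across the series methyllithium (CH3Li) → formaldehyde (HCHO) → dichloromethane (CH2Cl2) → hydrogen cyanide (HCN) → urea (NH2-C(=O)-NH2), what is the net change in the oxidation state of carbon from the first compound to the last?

Carbon oxidation states along the series — methyllithium: -4, formaldehyde: 0, dichloromethane: 0, hydrogen cyanide: +2, urea: +4.
Net change = +4 − (-4) = +8.

+8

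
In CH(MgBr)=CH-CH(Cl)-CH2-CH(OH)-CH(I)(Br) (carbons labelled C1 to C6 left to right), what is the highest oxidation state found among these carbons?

Tallying each carbon's bonds:
C1: 2C, 1H, 1Mg → 0 − 1 − 1 = -2
C2: 3C, 1H → 0 − 1 = -1
C3: 2C, 1H, 1Cl → 0 − 1 + 1 = 0
C4: 2C, 2H → 0 − 2 = -2
C5: 2C, 1H, 1O → 0 − 1 + 1 = 0
C6: 1C, 1H, 1Br, 1I → 0 − 1 + 1 + 1 = +1
The highest value is +1.

+1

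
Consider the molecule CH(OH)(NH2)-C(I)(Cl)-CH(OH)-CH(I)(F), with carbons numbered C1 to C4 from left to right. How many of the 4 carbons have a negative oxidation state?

0

Each bond to a more electronegative atom (O, N, halogen) counts +1, each bond to a less electronegative atom (H, metal, B, Si) counts −1, and each C–C bond counts 0. Tallying each carbon:
C1: 1C, 1H, 1O, 1N → 0 − 1 + 1 + 1 = +1
C2: 2C, 1Cl, 1I → 0 + 1 + 1 = +2
C3: 2C, 1H, 1O → 0 − 1 + 1 = 0
C4: 1C, 1H, 1F, 1I → 0 − 1 + 1 + 1 = +1
0 carbons meet the condition.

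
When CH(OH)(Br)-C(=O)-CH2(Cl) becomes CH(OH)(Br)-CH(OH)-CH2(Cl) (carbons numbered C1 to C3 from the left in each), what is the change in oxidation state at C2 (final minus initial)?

Before: C2 has 2 bonds to C, 2 bonds to O → oxidation state +2.
After: C2 has 2 bonds to C, 1 bond to H, 1 bond to O → oxidation state 0.
Δ = 0 − (+2) = -2, so this is a reduction at C2.

-2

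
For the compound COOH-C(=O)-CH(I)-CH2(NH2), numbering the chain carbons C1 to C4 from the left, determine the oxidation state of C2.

+2

Bonds to more-electronegative neighbours contribute +1 each, bonds to H or metals contribute −1 each, and C–C bonds contribute 0.
C2 has one bond to C (0), one bond to C (0), a double bond to O (2×+1 = +2).
Oxidation state = 0 + 0 + 2 = +2.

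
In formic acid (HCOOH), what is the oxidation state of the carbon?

Count +1 for every bond to an atom more electronegative than carbon and −1 for every bond to one less electronegative; C–C bonds are 0.
The carbon has one bond to H (-1), a double bond to O (2×+1 = +2), one bond to O (+1).
Oxidation state = -1 + 2 + 1 = +2.

+2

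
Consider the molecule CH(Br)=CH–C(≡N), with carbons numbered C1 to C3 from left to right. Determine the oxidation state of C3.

C3 has one bond to C (0), a triple bond to N (3×+1 = +3).
Oxidation state = 0 + 3 = +3.

+3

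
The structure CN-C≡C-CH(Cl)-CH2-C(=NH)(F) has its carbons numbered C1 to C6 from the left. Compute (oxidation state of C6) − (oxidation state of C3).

C6: 1C, 2N, 1F → 0 + 2 + 1 = +3
C3: 4C → 0 = 0
Difference: +3 − (0) = +3.

+3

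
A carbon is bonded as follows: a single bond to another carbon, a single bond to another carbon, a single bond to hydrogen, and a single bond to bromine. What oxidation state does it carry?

Bonds to more-electronegative neighbours contribute +1 each, bonds to H or metals contribute −1 each, and C–C bonds contribute 0.
The carbon has one bond to C (0), one bond to C (0), one bond to Br (+1), one bond to H (-1).
Oxidation state = 0 + 0 + 1 − 1 = 0.

0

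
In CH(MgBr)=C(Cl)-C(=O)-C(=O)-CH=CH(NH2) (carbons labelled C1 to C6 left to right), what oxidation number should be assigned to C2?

Count +1 for every bond to an atom more electronegative than carbon and −1 for every bond to one less electronegative; C–C bonds are 0.
C2 has a double bond to C (2×0 = 0), one bond to C (0), one bond to Cl (+1).
Oxidation state = 0 + 0 + 1 = +1.

+1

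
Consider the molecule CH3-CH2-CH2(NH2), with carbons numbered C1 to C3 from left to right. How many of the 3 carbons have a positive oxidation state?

0

Tallying each carbon's bonds:
C1: 1C, 3H → 0 − 3 = -3
C2: 2C, 2H → 0 − 2 = -2
C3: 1C, 2H, 1N → 0 − 2 + 1 = -1
0 carbons meet the condition.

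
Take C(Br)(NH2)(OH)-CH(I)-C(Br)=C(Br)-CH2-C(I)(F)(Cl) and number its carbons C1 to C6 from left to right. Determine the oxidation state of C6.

Each bond to a more electronegative atom (O, N, halogen) counts +1, each bond to a less electronegative atom (H, metal, B, Si) counts −1, and each C–C bond counts 0.
C6 has one bond to C (0), one bond to I (+1), one bond to F (+1), one bond to Cl (+1).
Oxidation state = 0 + 1 + 1 + 1 = +3.

+3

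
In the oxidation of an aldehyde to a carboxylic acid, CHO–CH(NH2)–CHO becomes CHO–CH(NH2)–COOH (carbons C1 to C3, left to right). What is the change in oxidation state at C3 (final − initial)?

Before: C3 has 1 bond to C, 1 bond to H, 2 bonds to O → oxidation state +1.
After: C3 has 1 bond to C, 3 bonds to O → oxidation state +3.
Δ = +3 − (+1) = +2, so this is an oxidation at C3.

+2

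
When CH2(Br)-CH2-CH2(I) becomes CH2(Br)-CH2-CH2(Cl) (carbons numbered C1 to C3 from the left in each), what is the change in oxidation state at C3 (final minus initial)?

Before: C3 has 1 bond to C, 2 bonds to H, 1 bond to I → oxidation state -1.
After: C3 has 1 bond to C, 2 bonds to H, 1 bond to Cl → oxidation state -1.
Δ = -1 − (-1) = 0, so no net redox change at C3.

0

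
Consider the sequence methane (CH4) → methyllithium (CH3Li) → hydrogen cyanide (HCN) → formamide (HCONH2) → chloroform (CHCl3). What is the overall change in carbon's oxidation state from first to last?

+6

Carbon oxidation states along the series — methane: -4, methyllithium: -4, hydrogen cyanide: +2, formamide: +2, chloroform: +2.
Net change = +2 − (-4) = +6.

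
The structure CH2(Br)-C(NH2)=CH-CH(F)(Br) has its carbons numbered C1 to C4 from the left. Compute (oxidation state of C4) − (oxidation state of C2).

0

C4: 1C, 1H, 1F, 1Br → 0 − 1 + 1 + 1 = +1
C2: 3C, 1N → 0 + 1 = +1
Difference: +1 − (+1) = 0.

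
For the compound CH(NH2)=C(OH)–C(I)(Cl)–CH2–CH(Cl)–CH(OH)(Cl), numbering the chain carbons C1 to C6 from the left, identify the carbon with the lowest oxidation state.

Assign +1 per bond to O/N/halogen, −1 per bond to H or an electropositive element, and 0 per bond to carbon. Tallying each carbon:
C1: 2C, 1H, 1N → 0 − 1 + 1 = 0
C2: 3C, 1O → 0 + 1 = +1
C3: 2C, 1Cl, 1I → 0 + 1 + 1 = +2
C4: 2C, 2H → 0 − 2 = -2
C5: 2C, 1H, 1Cl → 0 − 1 + 1 = 0
C6: 1C, 1H, 1O, 1Cl → 0 − 1 + 1 + 1 = +1
The most reduced carbon is C4 at -2.

C4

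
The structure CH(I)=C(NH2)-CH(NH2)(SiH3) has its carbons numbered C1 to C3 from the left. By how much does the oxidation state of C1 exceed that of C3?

+1

C1: 2C, 1H, 1I → 0 − 1 + 1 = 0
C3: 1C, 1H, 1N, 1Si → 0 − 1 + 1 − 1 = -1
Difference: 0 − (-1) = +1.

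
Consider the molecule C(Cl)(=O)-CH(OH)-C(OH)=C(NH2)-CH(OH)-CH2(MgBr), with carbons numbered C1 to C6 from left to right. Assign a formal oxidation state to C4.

C4 has a double bond to C (2×0 = 0), one bond to C (0), one bond to N (+1).
Oxidation state = 0 + 0 + 1 = +1.

+1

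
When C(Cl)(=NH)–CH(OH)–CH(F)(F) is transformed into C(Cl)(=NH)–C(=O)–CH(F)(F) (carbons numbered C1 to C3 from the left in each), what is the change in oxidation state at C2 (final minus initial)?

Before: C2 has 2 bonds to C, 1 bond to H, 1 bond to O → oxidation state 0.
After: C2 has 2 bonds to C, 2 bonds to O → oxidation state +2.
Δ = +2 − (0) = +2, so this is an oxidation at C2.

+2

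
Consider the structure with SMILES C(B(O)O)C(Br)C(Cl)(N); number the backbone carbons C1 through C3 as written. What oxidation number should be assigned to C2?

C2 has one bond to C (0), one bond to C (0), one bond to Br (+1), one bond to H (-1).
Oxidation state = 0 + 0 + 1 − 1 = 0.

0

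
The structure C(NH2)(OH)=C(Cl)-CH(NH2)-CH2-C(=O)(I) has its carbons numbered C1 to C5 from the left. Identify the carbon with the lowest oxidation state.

Tallying each carbon's bonds:
C1: 2C, 1O, 1N → 0 + 1 + 1 = +2
C2: 3C, 1Cl → 0 + 1 = +1
C3: 2C, 1H, 1N → 0 − 1 + 1 = 0
C4: 2C, 2H → 0 − 2 = -2
C5: 1C, 2O, 1I → 0 + 2 + 1 = +3
The most reduced carbon is C4 at -2.

C4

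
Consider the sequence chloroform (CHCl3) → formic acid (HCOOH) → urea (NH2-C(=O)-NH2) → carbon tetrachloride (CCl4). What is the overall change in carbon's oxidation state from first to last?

+2

Carbon oxidation states along the series — chloroform: +2, formic acid: +2, urea: +4, carbon tetrachloride: +4.
Net change = +4 − (+2) = +2.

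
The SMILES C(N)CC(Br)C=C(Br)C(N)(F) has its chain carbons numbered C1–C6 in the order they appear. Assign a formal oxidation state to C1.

-1

C1 has one bond to C (0), one bond to N (+1), one bond to H (-1), one bond to H (-1).
Oxidation state = 0 + 1 − 1 − 1 = -1.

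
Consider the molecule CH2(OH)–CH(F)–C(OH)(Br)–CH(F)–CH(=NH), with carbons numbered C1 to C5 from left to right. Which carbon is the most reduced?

C1

Tallying each carbon's bonds:
C1: 1C, 2H, 1O → 0 − 2 + 1 = -1
C2: 2C, 1H, 1F → 0 − 1 + 1 = 0
C3: 2C, 1O, 1Br → 0 + 1 + 1 = +2
C4: 2C, 1H, 1F → 0 − 1 + 1 = 0
C5: 1C, 1H, 2N → 0 − 1 + 2 = +1
The most reduced carbon is C1 at -1.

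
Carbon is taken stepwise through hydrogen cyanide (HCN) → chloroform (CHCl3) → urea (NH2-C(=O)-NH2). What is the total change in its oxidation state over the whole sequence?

+2

Carbon oxidation states along the series — hydrogen cyanide: +2, chloroform: +2, urea: +4.
Net change = +4 − (+2) = +2.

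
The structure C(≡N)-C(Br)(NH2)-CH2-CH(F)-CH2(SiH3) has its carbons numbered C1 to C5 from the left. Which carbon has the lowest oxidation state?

C5

Tallying each carbon's bonds:
C1: 1C, 3N → 0 + 3 = +3
C2: 2C, 1N, 1Br → 0 + 1 + 1 = +2
C3: 2C, 2H → 0 − 2 = -2
C4: 2C, 1H, 1F → 0 − 1 + 1 = 0
C5: 1C, 2H, 1Si → 0 − 2 − 1 = -3
The most reduced carbon is C5 at -3.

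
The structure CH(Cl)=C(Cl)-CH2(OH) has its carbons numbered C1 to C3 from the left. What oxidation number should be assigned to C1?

C1 has a double bond to C (2×0 = 0), one bond to H (-1), one bond to Cl (+1).
Oxidation state = 0 − 1 + 1 = 0.

0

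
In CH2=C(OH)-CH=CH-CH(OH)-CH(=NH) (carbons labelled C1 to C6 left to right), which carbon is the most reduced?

Tallying each carbon's bonds:
C1: 2C, 2H → 0 − 2 = -2
C2: 3C, 1O → 0 + 1 = +1
C3: 3C, 1H → 0 − 1 = -1
C4: 3C, 1H → 0 − 1 = -1
C5: 2C, 1H, 1O → 0 − 1 + 1 = 0
C6: 1C, 1H, 2N → 0 − 1 + 2 = +1
The most reduced carbon is C1 at -2.

C1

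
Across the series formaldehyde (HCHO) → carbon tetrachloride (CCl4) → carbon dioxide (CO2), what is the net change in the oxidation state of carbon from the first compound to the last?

Carbon oxidation states along the series — formaldehyde: 0, carbon tetrachloride: +4, carbon dioxide: +4.
Net change = +4 − (0) = +4.

+4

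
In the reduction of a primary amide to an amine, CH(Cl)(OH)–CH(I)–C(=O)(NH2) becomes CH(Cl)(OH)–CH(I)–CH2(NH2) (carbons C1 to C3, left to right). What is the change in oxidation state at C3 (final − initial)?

-4

Before: C3 has 1 bond to C, 2 bonds to O, 1 bond to N → oxidation state +3.
After: C3 has 1 bond to C, 2 bonds to H, 1 bond to N → oxidation state -1.
Δ = -1 − (+3) = -4, so this is a reduction at C3.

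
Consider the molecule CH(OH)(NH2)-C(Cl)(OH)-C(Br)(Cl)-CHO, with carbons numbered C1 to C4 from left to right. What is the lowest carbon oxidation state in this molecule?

Each bond to a more electronegative atom (O, N, halogen) counts +1, each bond to a less electronegative atom (H, metal, B, Si) counts −1, and each C–C bond counts 0. Tallying each carbon:
C1: 1C, 1H, 1O, 1N → 0 − 1 + 1 + 1 = +1
C2: 2C, 1O, 1Cl → 0 + 1 + 1 = +2
C3: 2C, 1Cl, 1Br → 0 + 1 + 1 = +2
C4: 1C, 1H, 2O → 0 − 1 + 2 = +1
The lowest value is +1.

+1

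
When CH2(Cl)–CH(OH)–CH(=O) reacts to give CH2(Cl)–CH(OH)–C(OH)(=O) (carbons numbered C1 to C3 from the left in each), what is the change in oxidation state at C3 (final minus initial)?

+2

Before: C3 has 1 bond to C, 1 bond to H, 2 bonds to O → oxidation state +1.
After: C3 has 1 bond to C, 3 bonds to O → oxidation state +3.
Δ = +3 − (+1) = +2, so this is an oxidation at C3.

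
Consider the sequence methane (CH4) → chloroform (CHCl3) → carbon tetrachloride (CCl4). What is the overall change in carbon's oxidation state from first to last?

+8

Carbon oxidation states along the series — methane: -4, chloroform: +2, carbon tetrachloride: +4.
Net change = +4 − (-4) = +8.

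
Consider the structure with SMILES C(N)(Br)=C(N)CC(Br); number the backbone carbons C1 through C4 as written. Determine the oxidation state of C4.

-1

Each bond to a more electronegative atom (O, N, halogen) counts +1, each bond to a less electronegative atom (H, metal, B, Si) counts −1, and each C–C bond counts 0.
C4 has one bond to C (0), one bond to H (-1), one bond to Br (+1), one bond to H (-1).
Oxidation state = 0 − 1 + 1 − 1 = -1.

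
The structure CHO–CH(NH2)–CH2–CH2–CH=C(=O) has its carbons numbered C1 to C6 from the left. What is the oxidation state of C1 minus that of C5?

+2

C1: 1C, 1H, 2O → 0 − 1 + 2 = +1
C5: 3C, 1H → 0 − 1 = -1
Difference: +1 − (-1) = +2.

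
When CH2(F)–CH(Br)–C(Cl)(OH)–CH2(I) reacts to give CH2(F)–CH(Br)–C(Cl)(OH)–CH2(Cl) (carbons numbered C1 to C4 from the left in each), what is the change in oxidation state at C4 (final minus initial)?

0

Before: C4 has 1 bond to C, 2 bonds to H, 1 bond to I → oxidation state -1.
After: C4 has 1 bond to C, 2 bonds to H, 1 bond to Cl → oxidation state -1.
Δ = -1 − (-1) = 0, so no net redox change at C4.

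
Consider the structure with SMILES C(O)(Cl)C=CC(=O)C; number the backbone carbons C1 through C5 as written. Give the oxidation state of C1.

C1 has one bond to C (0), one bond to O (+1), one bond to Cl (+1), one bond to H (-1).
Oxidation state = 0 + 1 + 1 − 1 = +1.

+1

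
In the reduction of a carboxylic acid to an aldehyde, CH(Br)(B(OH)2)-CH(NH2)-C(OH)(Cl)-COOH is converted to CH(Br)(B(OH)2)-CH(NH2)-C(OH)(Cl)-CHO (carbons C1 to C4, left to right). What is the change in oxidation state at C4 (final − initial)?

-2

Before: C4 has 1 bond to C, 3 bonds to O → oxidation state +3.
After: C4 has 1 bond to C, 1 bond to H, 2 bonds to O → oxidation state +1.
Δ = +1 − (+3) = -2, so this is a reduction at C4.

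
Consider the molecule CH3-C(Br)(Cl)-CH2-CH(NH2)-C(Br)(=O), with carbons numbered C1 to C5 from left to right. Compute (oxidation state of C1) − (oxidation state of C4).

C1: 1C, 3H → 0 − 3 = -3
C4: 2C, 1H, 1N → 0 − 1 + 1 = 0
Difference: -3 − (0) = -3.

-3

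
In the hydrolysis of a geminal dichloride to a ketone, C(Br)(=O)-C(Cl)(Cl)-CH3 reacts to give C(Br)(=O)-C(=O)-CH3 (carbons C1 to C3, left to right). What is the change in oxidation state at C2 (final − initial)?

Before: C2 has 2 bonds to C, 2 bonds to Cl → oxidation state +2.
After: C2 has 2 bonds to C, 2 bonds to O → oxidation state +2.
Δ = +2 − (+2) = 0, so no net redox change at C2.

0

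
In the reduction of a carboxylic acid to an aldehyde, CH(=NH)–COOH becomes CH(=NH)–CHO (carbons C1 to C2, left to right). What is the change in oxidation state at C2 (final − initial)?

-2

Before: C2 has 1 bond to C, 3 bonds to O → oxidation state +3.
After: C2 has 1 bond to C, 1 bond to H, 2 bonds to O → oxidation state +1.
Δ = +1 − (+3) = -2, so this is a reduction at C2.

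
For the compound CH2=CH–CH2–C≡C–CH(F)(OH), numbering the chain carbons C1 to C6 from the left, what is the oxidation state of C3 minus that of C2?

-1

C3: 2C, 2H → 0 − 2 = -2
C2: 3C, 1H → 0 − 1 = -1
Difference: -2 − (-1) = -1.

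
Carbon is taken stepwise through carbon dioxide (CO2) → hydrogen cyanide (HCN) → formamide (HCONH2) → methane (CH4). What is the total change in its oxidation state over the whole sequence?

Carbon oxidation states along the series — carbon dioxide: +4, hydrogen cyanide: +2, formamide: +2, methane: -4.
Net change = -4 − (+4) = -8.

-8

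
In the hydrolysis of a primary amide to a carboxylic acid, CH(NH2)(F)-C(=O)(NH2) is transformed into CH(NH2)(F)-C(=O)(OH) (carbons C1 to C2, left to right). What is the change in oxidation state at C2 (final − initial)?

Before: C2 has 1 bond to C, 2 bonds to O, 1 bond to N → oxidation state +3.
After: C2 has 1 bond to C, 3 bonds to O → oxidation state +3.
Δ = +3 − (+3) = 0, so no net redox change at C2.

0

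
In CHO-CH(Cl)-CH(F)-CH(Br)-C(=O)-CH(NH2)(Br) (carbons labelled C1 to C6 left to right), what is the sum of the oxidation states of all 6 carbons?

+4

Tallying each carbon's bonds:
C1: 1C, 1H, 2O → 0 − 1 + 2 = +1
C2: 2C, 1H, 1Cl → 0 − 1 + 1 = 0
C3: 2C, 1H, 1F → 0 − 1 + 1 = 0
C4: 2C, 1H, 1Br → 0 − 1 + 1 = 0
C5: 2C, 2O → 0 + 2 = +2
C6: 1C, 1H, 1N, 1Br → 0 − 1 + 1 + 1 = +1
Sum = +1 + 0 + 0 + 0 + 2 + 1 = +4.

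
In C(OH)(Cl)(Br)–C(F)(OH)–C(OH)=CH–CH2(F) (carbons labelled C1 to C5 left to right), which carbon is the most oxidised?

C1

Tallying each carbon's bonds:
C1: 1C, 1O, 1Cl, 1Br → 0 + 1 + 1 + 1 = +3
C2: 2C, 1O, 1F → 0 + 1 + 1 = +2
C3: 3C, 1O → 0 + 1 = +1
C4: 3C, 1H → 0 − 1 = -1
C5: 1C, 2H, 1F → 0 − 2 + 1 = -1
The most oxidised carbon is C1 at +3.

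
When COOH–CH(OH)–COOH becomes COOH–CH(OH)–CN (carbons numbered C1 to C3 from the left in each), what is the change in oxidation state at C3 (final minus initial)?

0

Before: C3 has 1 bond to C, 3 bonds to O → oxidation state +3.
After: C3 has 1 bond to C, 3 bonds to N → oxidation state +3.
Δ = +3 − (+3) = 0, so no net redox change at C3.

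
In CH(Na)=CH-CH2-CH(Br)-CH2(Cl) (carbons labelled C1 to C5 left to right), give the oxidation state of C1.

C1 has a double bond to C (2×0 = 0), one bond to Na (-1), one bond to H (-1).
Oxidation state = 0 − 1 − 1 = -2.

-2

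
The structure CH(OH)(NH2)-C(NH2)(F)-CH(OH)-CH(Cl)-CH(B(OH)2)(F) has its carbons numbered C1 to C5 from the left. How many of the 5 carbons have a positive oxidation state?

Tallying each carbon's bonds:
C1: 1C, 1H, 1O, 1N → 0 − 1 + 1 + 1 = +1
C2: 2C, 1N, 1F → 0 + 1 + 1 = +2
C3: 2C, 1H, 1O → 0 − 1 + 1 = 0
C4: 2C, 1H, 1Cl → 0 − 1 + 1 = 0
C5: 1C, 1H, 1F, 1B → 0 − 1 + 1 − 1 = -1
2 carbons (C1, C2) meet the condition.

2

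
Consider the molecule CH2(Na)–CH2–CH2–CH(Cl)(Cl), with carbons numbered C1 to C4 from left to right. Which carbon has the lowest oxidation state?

Assign +1 per bond to O/N/halogen, −1 per bond to H or an electropositive element, and 0 per bond to carbon. Tallying each carbon:
C1: 1C, 2H, 1Na → 0 − 2 − 1 = -3
C2: 2C, 2H → 0 − 2 = -2
C3: 2C, 2H → 0 − 2 = -2
C4: 1C, 1H, 2Cl → 0 − 1 + 2 = +1
The most reduced carbon is C1 at -3.

C1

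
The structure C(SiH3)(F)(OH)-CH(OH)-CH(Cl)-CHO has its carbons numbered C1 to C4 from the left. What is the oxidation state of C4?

C4 has one bond to C (0), a double bond to O (2×+1 = +2), one bond to H (-1).
Oxidation state = 0 + 2 − 1 = +1.

+1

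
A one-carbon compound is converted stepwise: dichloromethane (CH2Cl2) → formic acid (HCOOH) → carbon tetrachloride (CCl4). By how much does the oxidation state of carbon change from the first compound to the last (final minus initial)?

+4

Carbon oxidation states along the series — dichloromethane: 0, formic acid: +2, carbon tetrachloride: +4.
Net change = +4 − (0) = +4.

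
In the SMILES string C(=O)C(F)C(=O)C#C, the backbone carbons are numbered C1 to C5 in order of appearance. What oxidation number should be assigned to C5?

C5 has a triple bond to C (3×0 = 0), one bond to H (-1).
Oxidation state = 0 − 1 = -1.

-1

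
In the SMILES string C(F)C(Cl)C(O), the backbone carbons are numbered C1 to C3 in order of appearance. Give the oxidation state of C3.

-1

Count +1 for every bond to an atom more electronegative than carbon and −1 for every bond to one less electronegative; C–C bonds are 0.
C3 has one bond to C (0), one bond to H (-1), one bond to O (+1), one bond to H (-1).
Oxidation state = 0 − 1 + 1 − 1 = -1.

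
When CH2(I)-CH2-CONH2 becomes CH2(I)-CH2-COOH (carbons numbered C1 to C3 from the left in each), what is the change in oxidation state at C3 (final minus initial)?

0

Before: C3 has 1 bond to C, 2 bonds to O, 1 bond to N → oxidation state +3.
After: C3 has 1 bond to C, 3 bonds to O → oxidation state +3.
Δ = +3 − (+3) = 0, so no net redox change at C3.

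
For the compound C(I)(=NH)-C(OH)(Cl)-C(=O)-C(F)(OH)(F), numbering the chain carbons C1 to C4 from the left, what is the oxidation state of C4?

+3

Assign +1 per bond to O/N/halogen, −1 per bond to H or an electropositive element, and 0 per bond to carbon.
C4 has one bond to C (0), one bond to F (+1), one bond to O (+1), one bond to F (+1).
Oxidation state = 0 + 1 + 1 + 1 = +3.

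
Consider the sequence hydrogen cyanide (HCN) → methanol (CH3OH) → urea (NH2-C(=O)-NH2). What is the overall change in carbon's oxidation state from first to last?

+2

Carbon oxidation states along the series — hydrogen cyanide: +2, methanol: -2, urea: +4.
Net change = +4 − (+2) = +2.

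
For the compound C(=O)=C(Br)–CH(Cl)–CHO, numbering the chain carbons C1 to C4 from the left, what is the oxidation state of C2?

+1

C2 has a double bond to C (2×0 = 0), one bond to C (0), one bond to Br (+1).
Oxidation state = 0 + 0 + 1 = +1.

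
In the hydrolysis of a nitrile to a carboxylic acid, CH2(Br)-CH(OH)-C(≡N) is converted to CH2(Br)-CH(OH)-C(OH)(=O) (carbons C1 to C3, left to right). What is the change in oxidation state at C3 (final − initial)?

0

Before: C3 has 1 bond to C, 3 bonds to N → oxidation state +3.
After: C3 has 1 bond to C, 3 bonds to O → oxidation state +3.
Δ = +3 − (+3) = 0, so no net redox change at C3.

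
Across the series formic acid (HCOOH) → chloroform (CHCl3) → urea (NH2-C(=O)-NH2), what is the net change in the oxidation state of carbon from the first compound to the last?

+2

Carbon oxidation states along the series — formic acid: +2, chloroform: +2, urea: +4.
Net change = +4 − (+2) = +2.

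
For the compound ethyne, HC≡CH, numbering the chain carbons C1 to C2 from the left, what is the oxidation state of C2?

-1

C2 has one bond to H (-1), a triple bond to C (3×0 = 0).
Oxidation state = -1 + 0 = -1.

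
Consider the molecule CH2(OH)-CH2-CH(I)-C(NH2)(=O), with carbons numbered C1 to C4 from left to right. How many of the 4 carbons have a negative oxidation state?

Each bond to a more electronegative atom (O, N, halogen) counts +1, each bond to a less electronegative atom (H, metal, B, Si) counts −1, and each C–C bond counts 0. Tallying each carbon:
C1: 1C, 2H, 1O → 0 − 2 + 1 = -1
C2: 2C, 2H → 0 − 2 = -2
C3: 2C, 1H, 1I → 0 − 1 + 1 = 0
C4: 1C, 2O, 1N → 0 + 2 + 1 = +3
2 carbons (C1, C2) meet the condition.

2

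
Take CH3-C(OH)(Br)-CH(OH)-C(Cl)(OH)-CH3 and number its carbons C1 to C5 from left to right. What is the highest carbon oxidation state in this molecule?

+2

Tallying each carbon's bonds:
C1: 1C, 3H → 0 − 3 = -3
C2: 2C, 1O, 1Br → 0 + 1 + 1 = +2
C3: 2C, 1H, 1O → 0 − 1 + 1 = 0
C4: 2C, 1O, 1Cl → 0 + 1 + 1 = +2
C5: 1C, 3H → 0 − 3 = -3
The highest value is +2.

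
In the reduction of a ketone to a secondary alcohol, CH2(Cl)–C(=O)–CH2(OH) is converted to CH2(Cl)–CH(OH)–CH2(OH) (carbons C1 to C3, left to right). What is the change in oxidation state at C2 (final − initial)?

Before: C2 has 2 bonds to C, 2 bonds to O → oxidation state +2.
After: C2 has 2 bonds to C, 1 bond to H, 1 bond to O → oxidation state 0.
Δ = 0 − (+2) = -2, so this is a reduction at C2.

-2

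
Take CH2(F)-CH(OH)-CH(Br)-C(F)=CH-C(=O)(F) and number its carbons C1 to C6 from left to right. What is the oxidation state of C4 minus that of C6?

C4: 3C, 1F → 0 + 1 = +1
C6: 1C, 2O, 1F → 0 + 2 + 1 = +3
Difference: +1 − (+3) = -2.

-2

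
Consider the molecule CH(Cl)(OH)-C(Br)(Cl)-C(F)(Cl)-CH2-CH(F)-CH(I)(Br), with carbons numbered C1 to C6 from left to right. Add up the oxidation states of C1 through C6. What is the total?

Tallying each carbon's bonds:
C1: 1C, 1H, 1O, 1Cl → 0 − 1 + 1 + 1 = +1
C2: 2C, 1Cl, 1Br → 0 + 1 + 1 = +2
C3: 2C, 1F, 1Cl → 0 + 1 + 1 = +2
C4: 2C, 2H → 0 − 2 = -2
C5: 2C, 1H, 1F → 0 − 1 + 1 = 0
C6: 1C, 1H, 1Br, 1I → 0 − 1 + 1 + 1 = +1
Sum = +1 + 2 + 2 − 2 + 0 + 1 = +4.

+4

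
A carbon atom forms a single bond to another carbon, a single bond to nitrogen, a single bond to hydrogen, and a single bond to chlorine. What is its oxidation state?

+1

Assign +1 per bond to O/N/halogen, −1 per bond to H or an electropositive element, and 0 per bond to carbon.
The carbon has one bond to C (0), one bond to Cl (+1), one bond to N (+1), one bond to H (-1).
Oxidation state = 0 + 1 + 1 − 1 = +1.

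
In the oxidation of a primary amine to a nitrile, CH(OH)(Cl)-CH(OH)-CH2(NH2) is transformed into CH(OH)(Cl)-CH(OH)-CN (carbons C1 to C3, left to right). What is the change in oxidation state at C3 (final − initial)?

+4

Before: C3 has 1 bond to C, 2 bonds to H, 1 bond to N → oxidation state -1.
After: C3 has 1 bond to C, 3 bonds to N → oxidation state +3.
Δ = +3 − (-1) = +4, so this is an oxidation at C3.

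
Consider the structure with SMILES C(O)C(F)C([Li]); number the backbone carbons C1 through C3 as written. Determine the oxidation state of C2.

Assign +1 per bond to O/N/halogen, −1 per bond to H or an electropositive element, and 0 per bond to carbon.
C2 has one bond to C (0), one bond to C (0), one bond to H (-1), one bond to F (+1).
Oxidation state = 0 + 0 − 1 + 1 = 0.

0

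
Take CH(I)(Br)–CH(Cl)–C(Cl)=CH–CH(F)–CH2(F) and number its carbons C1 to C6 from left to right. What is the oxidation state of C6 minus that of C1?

-2

C6: 1C, 2H, 1F → 0 − 2 + 1 = -1
C1: 1C, 1H, 1Br, 1I → 0 − 1 + 1 + 1 = +1
Difference: -1 − (+1) = -2.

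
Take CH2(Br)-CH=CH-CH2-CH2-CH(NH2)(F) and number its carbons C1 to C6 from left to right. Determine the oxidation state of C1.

-1

Count +1 for every bond to an atom more electronegative than carbon and −1 for every bond to one less electronegative; C–C bonds are 0.
C1 has one bond to C (0), one bond to H (-1), one bond to Br (+1), one bond to H (-1).
Oxidation state = 0 − 1 + 1 − 1 = -1.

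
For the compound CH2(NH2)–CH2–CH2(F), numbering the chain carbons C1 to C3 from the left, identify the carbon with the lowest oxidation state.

Count +1 for every bond to an atom more electronegative than carbon and −1 for every bond to one less electronegative; C–C bonds are 0. Tallying each carbon:
C1: 1C, 2H, 1N → 0 − 2 + 1 = -1
C2: 2C, 2H → 0 − 2 = -2
C3: 1C, 2H, 1F → 0 − 2 + 1 = -1
The most reduced carbon is C2 at -2.

C2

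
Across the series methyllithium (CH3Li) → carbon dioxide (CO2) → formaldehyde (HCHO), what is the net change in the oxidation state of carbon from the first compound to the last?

Carbon oxidation states along the series — methyllithium: -4, carbon dioxide: +4, formaldehyde: 0.
Net change = 0 − (-4) = +4.

+4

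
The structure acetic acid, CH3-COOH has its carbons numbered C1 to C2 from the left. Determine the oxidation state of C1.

C1 has one bond to H (-1), one bond to H (-1), one bond to H (-1), one bond to C (0).
Oxidation state = -1 − 1 − 1 + 0 = -3.

-3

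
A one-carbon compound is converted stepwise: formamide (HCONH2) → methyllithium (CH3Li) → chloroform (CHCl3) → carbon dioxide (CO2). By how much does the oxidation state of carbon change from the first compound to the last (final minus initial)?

Carbon oxidation states along the series — formamide: +2, methyllithium: -4, chloroform: +2, carbon dioxide: +4.
Net change = +4 − (+2) = +2.

+2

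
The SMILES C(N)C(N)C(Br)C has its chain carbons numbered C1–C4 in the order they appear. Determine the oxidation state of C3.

0

Bonds to more-electronegative neighbours contribute +1 each, bonds to H or metals contribute −1 each, and C–C bonds contribute 0.
C3 has one bond to C (0), one bond to C (0), one bond to Br (+1), one bond to H (-1).
Oxidation state = 0 + 0 + 1 − 1 = 0.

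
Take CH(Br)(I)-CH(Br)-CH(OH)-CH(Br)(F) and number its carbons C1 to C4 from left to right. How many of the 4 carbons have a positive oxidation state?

2

Tallying each carbon's bonds:
C1: 1C, 1H, 1Br, 1I → 0 − 1 + 1 + 1 = +1
C2: 2C, 1H, 1Br → 0 − 1 + 1 = 0
C3: 2C, 1H, 1O → 0 − 1 + 1 = 0
C4: 1C, 1H, 1F, 1Br → 0 − 1 + 1 + 1 = +1
2 carbons (C1, C4) meet the condition.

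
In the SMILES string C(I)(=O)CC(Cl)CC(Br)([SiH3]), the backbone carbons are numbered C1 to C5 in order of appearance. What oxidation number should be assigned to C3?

Each bond to a more electronegative atom (O, N, halogen) counts +1, each bond to a less electronegative atom (H, metal, B, Si) counts −1, and each C–C bond counts 0.
C3 has one bond to C (0), one bond to C (0), one bond to Cl (+1), one bond to H (-1).
Oxidation state = 0 + 0 + 1 − 1 = 0.

0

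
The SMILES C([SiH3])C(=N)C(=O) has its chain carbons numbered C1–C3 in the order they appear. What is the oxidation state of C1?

C1 has one bond to C (0), one bond to H (-1), one bond to H (-1), one bond to Si (-1).
Oxidation state = 0 − 1 − 1 − 1 = -3.

-3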